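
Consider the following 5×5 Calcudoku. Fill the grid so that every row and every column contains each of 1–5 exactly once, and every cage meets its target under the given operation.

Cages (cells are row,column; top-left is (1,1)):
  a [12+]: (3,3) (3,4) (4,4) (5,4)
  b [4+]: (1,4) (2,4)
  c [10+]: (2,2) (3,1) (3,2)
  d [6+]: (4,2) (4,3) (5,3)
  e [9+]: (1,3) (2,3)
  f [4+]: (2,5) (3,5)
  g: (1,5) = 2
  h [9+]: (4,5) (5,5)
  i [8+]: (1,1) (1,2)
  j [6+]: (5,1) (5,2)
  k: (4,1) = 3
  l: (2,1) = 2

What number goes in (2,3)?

5

G is a freebie, which forces (1,5) = 2.
Cage l is given, which forces (2,1) = 2.
Cage k is given; hence (4,1) = 3.
Column 1 already has 3, leaving (1,1) = 5.
Cage i's pair has sum 8, leaving (1,2) = 3.
Row 1 now contains 5, leaving (1,3) = 4.
Row 1 now contains 3, which forces (1,4) = 1.
Column 3 already has 4, which forces (2,3) = 5.
Column 4 already has 1; hence (2,4) = 3.
Row 2 already has 3, which forces (2,5) = 1.
1 is placed in column 5, which forces (3,5) = 3.
1 is placed in row 2, so (2,2) = 4.
The 4 cells of cage a must have sum 12; hence (3,3) = 1.
Column 3 already has 1, leaving (4,3) = 2.
Cage d has sum 6; hence (5,3) = 3.
Row 3 now contains 1, which forces (3,1) = 4.
Cage c has sum 10; hence (3,2) = 2.
2 is placed in row 3, which forces (3,4) = 5.
Row 4 already has 2, so (4,2) = 1.
Column 4 already has 5, leaving (4,4) = 4.
4 is placed in row 4, which forces (4,5) = 5.
4 is placed in column 1; hence (5,1) = 1.
2 is placed in column 2, so (5,2) = 5.
4 is placed in column 4, leaving (5,4) = 2.
Column 5 now contains 5, which forces (5,5) = 4.
Completed grid: 5 3 4 1 2 / 2 4 5 3 1 / 4 2 1 5 3 / 3 1 2 4 5 / 1 5 3 2 4.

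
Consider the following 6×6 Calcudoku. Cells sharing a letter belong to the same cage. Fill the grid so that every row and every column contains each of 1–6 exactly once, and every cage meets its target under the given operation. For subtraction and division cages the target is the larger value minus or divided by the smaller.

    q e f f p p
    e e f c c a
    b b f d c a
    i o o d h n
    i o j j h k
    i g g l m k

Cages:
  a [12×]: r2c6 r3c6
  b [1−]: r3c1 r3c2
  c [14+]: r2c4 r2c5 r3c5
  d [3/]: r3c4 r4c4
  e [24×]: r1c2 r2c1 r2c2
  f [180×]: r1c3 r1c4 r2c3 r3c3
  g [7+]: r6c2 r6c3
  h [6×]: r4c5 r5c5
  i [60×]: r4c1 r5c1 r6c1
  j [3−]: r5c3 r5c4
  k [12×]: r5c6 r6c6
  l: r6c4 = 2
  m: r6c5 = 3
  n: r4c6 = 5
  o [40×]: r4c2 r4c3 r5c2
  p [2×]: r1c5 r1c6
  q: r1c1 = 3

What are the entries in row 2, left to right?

1 6 3 5 4 2

Cage q is a single given cell, which forces r1c1 = 3.
Cage n is a single given cell; hence r4c6 = 5.
Cage l is a single given cell, so r6c4 = 2.
Cage m is a single given cell; hence r6c5 = 3.
The 3 cells of cage o must have product 40; hence r5c2 = 5.
Cage i has product 60, so r6c1 = 5.
In row 1, 4 can only go at r1c2, so r1c2 = 4.
Column 2 now contains 4, leaving r4c2 = 2.
Cage o needs product 40, which forces r4c3 = 4.
Row 4 now contains 2, which forces r4c1 = 6.
Row 4 already has 6, leaving r4c5 = 1.
Cage i has product 60, so r5c1 = 2.
Column 5 already has 1, which forces r5c5 = 6.
2 is placed in row 5, which forces r5c6 = 3.
Column 5 already has 1, leaving r1c5 = 2.
The two cells of cage p must have product 2, leaving r1c6 = 1.
2 is placed in column 1; hence r2c1 = 1.
The 3 cells of cage e must have product 24, so r2c2 = 6.
Cage c has sum 14, so r2c4 = 5.
Cage c has sum 14, so r2c5 = 4.
6 is placed in row 2, leaving r2c6 = 2.
2 is placed in column 1, which forces r3c1 = 4.
The two cells of cage b must have difference 1, leaving r3c2 = 3.
The two cells of cage d must have quotient 3, which forces r3c4 = 1.
Cage c needs sum 14, which forces r3c5 = 5.
Column 6 now contains 2; hence r3c6 = 6.
1 is placed in row 4, which forces r4c4 = 3.
3 is placed in row 5; hence r5c3 = 1.
3 is placed in row 5, leaving r5c4 = 4.
Column 2 already has 6, which forces r6c2 = 1.
1 is placed in column 3; hence r6c3 = 6.
Cage k's pair has product 12, which forces r6c6 = 4.
Column 3 now contains 6, leaving r1c3 = 5.
Column 4 now contains 5; hence r1c4 = 6.
Row 2 now contains 2, which forces r2c3 = 3.
Row 3 already has 6, leaving r3c3 = 2.
Completed grid: 3 4 5 6 2 1 / 1 6 3 5 4 2 / 4 3 2 1 5 6 / 6 2 4 3 1 5 / 2 5 1 4 6 3 / 5 1 6 2 3 4.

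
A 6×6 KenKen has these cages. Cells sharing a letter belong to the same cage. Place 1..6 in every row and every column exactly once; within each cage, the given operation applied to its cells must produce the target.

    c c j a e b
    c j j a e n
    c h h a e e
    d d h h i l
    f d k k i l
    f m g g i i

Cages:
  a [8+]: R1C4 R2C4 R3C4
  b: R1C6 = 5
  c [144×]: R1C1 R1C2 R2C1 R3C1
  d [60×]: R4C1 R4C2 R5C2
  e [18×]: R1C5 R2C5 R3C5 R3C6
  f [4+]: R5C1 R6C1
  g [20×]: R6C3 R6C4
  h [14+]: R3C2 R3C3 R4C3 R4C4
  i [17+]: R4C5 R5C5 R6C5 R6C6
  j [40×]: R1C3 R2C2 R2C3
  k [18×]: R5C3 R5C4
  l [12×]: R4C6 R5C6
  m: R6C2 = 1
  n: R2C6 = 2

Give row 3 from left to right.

2 5 6 4 3 1

B is a freebie, which forces R1C6 = 5.
Cage n is a single given cell, which forces R2C6 = 2.
M is a freebie, so R6C2 = 1.
Cage j has product 40; hence R1C3 = 2.
Cage f's pair has sum 4, which forces R5C1 = 1.
Row 6 now contains 1; hence R6C1 = 3.
The 4 cells of cage c must have product 144, so R1C2 = 3.
Cage c needs product 144; hence R3C1 = 2.
Cage e has product 18; hence R3C6 = 1.
The only place for 2 in row 6 is R6C5.
In row 5, 2 can only go at R5C2, so R5C2 = 2.
In row 4, 2 can only go at R4C4, so R4C4 = 2.
In row 4, 1 can only go at R4C3, so R4C3 = 1.
The only place for 4 in row 3 is R3C4.
Column 4 now contains 4, so R1C4 = 1.
Row 1 now contains 1; hence R1C5 = 6.
Cage a has sum 8, which forces R2C4 = 3.
Row 2 already has 3, leaving R2C5 = 1.
Column 5 already has 6, which forces R3C5 = 3.
Column 4 already has 3, so R5C4 = 6.
Cage g needs two cells with product 20; hence R6C3 = 4.
Column 4 now contains 4; hence R6C4 = 5.
Row 6 already has 4, so R6C6 = 6.
Row 1 already has 6, leaving R1C1 = 4.
Cage c needs product 144, leaving R2C1 = 6.
Cage j needs product 40; hence R2C2 = 4.
Column 3 now contains 4; hence R2C3 = 5.
Column 3 now contains 5; hence R3C3 = 6.
Column 1 already has 6, so R4C1 = 5.
Row 4 now contains 5, which forces R4C2 = 6.
Row 4 now contains 5, so R4C5 = 4.
Row 4 now contains 4, which forces R4C6 = 3.
6 is placed in row 5, leaving R5C3 = 3.
Column 5 already has 4; hence R5C5 = 5.
Column 6 already has 3, so R5C6 = 4.
Row 3 now contains 6, which forces R3C2 = 5.
Filled in: 4 3 2 1 6 5 / 6 4 5 3 1 2 / 2 5 6 4 3 1 / 5 6 1 2 4 3 / 1 2 3 6 5 4 / 3 1 4 5 2 6.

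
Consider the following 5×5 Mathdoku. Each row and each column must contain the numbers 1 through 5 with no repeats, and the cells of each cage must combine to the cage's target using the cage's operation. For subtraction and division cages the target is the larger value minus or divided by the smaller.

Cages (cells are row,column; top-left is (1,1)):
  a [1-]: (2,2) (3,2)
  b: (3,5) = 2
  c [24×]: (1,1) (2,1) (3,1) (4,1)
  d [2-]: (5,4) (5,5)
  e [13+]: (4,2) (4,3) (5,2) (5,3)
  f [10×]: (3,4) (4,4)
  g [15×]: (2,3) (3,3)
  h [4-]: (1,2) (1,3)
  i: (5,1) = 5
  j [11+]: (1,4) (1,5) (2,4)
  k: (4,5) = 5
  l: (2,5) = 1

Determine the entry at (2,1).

Cage l is given, so (2,5) = 1.
Cage b is given, leaving (3,5) = 2.
K is a freebie, so (4,5) = 5.
Cage i is a single given cell; hence (5,1) = 5.
Row 3 now contains 2, so (3,4) = 5.
Row 4 already has 5; hence (4,4) = 2.
2 is placed in column 4, leaving (5,4) = 1.
2 is placed in column 4, which forces (1,4) = 3.
Cage j has sum 11, so (1,5) = 4.
The two cells of cage g must have product 15, so (2,3) = 5.
Cage j has sum 11; hence (2,4) = 4.
Row 3 now contains 5, so (3,3) = 3.
3 is placed in column 3, so (4,3) = 4.
Column 3 now contains 4, so (5,3) = 2.
Cage d's pair has difference 2, leaving (5,5) = 3.
The two cells of cage h must have difference 4, so (1,2) = 5.
Column 3 already has 5, so (1,3) = 1.
Cage c needs product 24; hence (3,1) = 4.
4 is placed in row 3, so (3,2) = 1.
Row 4 now contains 4, which forces (4,2) = 3.
Row 5 already has 2, leaving (5,2) = 4.
Row 1 already has 1, so (1,1) = 2.
Cage c has product 24; hence (2,1) = 3.
Column 2 now contains 3; hence (2,2) = 2.
3 is placed in row 4; hence (4,1) = 1.
Filled in: 2 5 1 3 4 / 3 2 5 4 1 / 4 1 3 5 2 / 1 3 4 2 5 / 5 4 2 1 3.

3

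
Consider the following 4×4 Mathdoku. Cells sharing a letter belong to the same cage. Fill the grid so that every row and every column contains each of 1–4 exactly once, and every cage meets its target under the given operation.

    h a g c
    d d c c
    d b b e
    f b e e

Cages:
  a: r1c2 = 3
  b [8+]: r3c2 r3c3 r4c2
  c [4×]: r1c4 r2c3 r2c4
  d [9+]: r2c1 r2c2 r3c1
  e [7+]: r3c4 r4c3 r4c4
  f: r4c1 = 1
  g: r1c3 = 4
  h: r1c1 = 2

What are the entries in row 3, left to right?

4 1 3 2

Cage h is given, which forces r1c1 = 2.
Cage a is given, which forces r1c2 = 3.
Cage g is given; hence r1c3 = 4.
2 is placed in row 1; hence r1c4 = 1.
1 is placed in column 4, leaving r2c4 = 4.
F is a freebie; hence r4c1 = 1.
Column 1 already has 1; hence r2c1 = 3.
4 is placed in row 2; hence r2c2 = 2.
Cage c needs product 4; hence r2c3 = 1.
Cage d has sum 9; hence r3c1 = 4.
Row 3 already has 4; hence r3c2 = 1.
The 3 cells of cage e must have sum 7, which forces r3c4 = 2.
Column 2 now contains 2; hence r4c2 = 4.
Cage e has sum 7, which forces r4c3 = 2.
Cage e needs sum 7, which forces r4c4 = 3.
Row 3 already has 2, leaving r3c3 = 3.
Completed grid: 2 3 4 1 / 3 2 1 4 / 4 1 3 2 / 1 4 2 3.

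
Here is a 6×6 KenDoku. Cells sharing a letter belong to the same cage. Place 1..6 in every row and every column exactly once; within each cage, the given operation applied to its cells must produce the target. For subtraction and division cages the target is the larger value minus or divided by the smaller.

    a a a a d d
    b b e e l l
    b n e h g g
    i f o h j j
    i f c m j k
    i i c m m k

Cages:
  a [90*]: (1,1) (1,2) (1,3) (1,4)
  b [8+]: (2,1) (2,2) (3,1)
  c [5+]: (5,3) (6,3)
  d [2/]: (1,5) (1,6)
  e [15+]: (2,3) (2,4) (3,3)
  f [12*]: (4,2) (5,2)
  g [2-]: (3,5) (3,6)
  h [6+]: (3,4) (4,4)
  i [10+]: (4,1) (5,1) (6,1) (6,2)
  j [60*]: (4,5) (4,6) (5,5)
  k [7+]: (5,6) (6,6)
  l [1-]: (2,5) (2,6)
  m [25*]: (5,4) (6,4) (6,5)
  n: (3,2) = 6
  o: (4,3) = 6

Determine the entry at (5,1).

3

N is a freebie, which forces (3,2) = 6.
O is a freebie, leaving (4,3) = 6.
Cage m has product 25, so (5,4) = 5.
Cage m has product 25, leaving (6,4) = 1.
Cage m has product 25, so (6,5) = 5.
The 3 cells of cage e must have sum 15; hence (2,4) = 6.
The 3 cells of cage j must have product 60, which forces (4,6) = 5.
The 4 cells of cage a must have product 90, so (1,1) = 6.
6 is placed in column 4, leaving (1,4) = 3.
The only place for 1 in row 4 is (4,1).
Row 5 needs a 6, and only (5,5) is open for it.
Cage j needs product 60, which forces (4,5) = 2.
Cage d's pair has quotient 2, so (1,6) = 2.
Cage h needs two cells with sum 6, leaving (3,4) = 2.
Row 4 already has 2; hence (4,4) = 4.
4 is placed in row 4; hence (4,2) = 3.
Cage f's pair has product 12; hence (5,2) = 4.
4 is placed in column 2, leaving (6,2) = 2.
3 is placed in column 2, which forces (2,2) = 1.
Cage i has sum 10, so (5,1) = 3.
Row 5 now contains 3, leaving (5,6) = 1.
Cage i has sum 10, so (6,1) = 4.
Row 6 now contains 4, so (6,3) = 3.
Row 6 now contains 4, leaving (6,6) = 6.
Column 2 now contains 1, which forces (1,2) = 5.
Cage a has product 90; hence (1,3) = 1.
1 is placed in row 1; hence (1,5) = 4.
Column 1 now contains 4, so (2,1) = 2.
Column 5 already has 4, so (2,5) = 3.
Row 2 now contains 3, leaving (2,6) = 4.
Column 1 now contains 4, so (3,1) = 5.
5 is placed in row 3, so (3,3) = 4.
Cage g needs two cells with difference 2, leaving (3,5) = 1.
Column 6 already has 1, leaving (3,6) = 3.
1 is placed in row 5, which forces (5,3) = 2.
Row 2 now contains 4; hence (2,3) = 5.
The full grid is 6 5 1 3 4 2 / 2 1 5 6 3 4 / 5 6 4 2 1 3 / 1 3 6 4 2 5 / 3 4 2 5 6 1 / 4 2 3 1 5 6.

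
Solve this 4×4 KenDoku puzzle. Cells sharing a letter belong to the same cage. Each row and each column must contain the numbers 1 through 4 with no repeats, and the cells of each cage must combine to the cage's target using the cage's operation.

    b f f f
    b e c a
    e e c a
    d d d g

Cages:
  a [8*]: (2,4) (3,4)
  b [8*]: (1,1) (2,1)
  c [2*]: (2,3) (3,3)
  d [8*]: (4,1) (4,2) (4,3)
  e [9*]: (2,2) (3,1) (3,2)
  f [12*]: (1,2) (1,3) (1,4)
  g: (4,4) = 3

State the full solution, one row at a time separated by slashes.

2 4 3 1 / 4 3 1 2 / 3 1 2 4 / 1 2 4 3

Cage e needs product 9, so (2,2) = 3.
The 3 cells of cage e must have product 9; hence (3,1) = 3.
Cage e has product 9, leaving (3,2) = 1.
Row 3 already has 1, so (3,3) = 2.
Row 3 already has 2, which forces (3,4) = 4.
Cage g is given; hence (4,4) = 3.
Column 2 now contains 1, so (1,2) = 4.
Cage f has product 12, which forces (1,3) = 3.
3 is placed in column 4, which forces (1,4) = 1.
Column 3 already has 2, so (2,3) = 1.
Column 4 already has 4, so (2,4) = 2.
Column 2 now contains 4, which forces (4,2) = 2.
Column 3 already has 1, which forces (4,3) = 4.
4 is placed in row 1, which forces (1,1) = 2.
2 is placed in row 2; hence (2,1) = 4.
Row 4 now contains 4, leaving (4,1) = 1.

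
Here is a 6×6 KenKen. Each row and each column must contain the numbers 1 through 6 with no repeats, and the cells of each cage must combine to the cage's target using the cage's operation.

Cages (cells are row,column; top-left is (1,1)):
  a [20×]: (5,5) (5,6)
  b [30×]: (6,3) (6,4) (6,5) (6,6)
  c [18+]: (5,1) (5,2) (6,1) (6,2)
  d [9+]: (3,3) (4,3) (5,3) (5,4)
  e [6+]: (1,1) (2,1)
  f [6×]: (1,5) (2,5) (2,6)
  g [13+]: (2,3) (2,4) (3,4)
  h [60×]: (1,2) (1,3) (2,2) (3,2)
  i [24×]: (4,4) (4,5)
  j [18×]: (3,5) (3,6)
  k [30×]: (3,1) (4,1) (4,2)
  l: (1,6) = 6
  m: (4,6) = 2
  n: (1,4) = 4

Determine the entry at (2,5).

N is a freebie, so (1,4) = 4.
Cage l is given, leaving (1,6) = 6.
Column 6 already has 6, leaving (3,6) = 3.
Column 4 already has 4; hence (4,4) = 6.
Row 4 now contains 6, which forces (4,5) = 4.
Cage m is a single given cell, which forces (4,6) = 2.
4 is placed in column 5, which forces (5,5) = 5.
5 is placed in row 5, which forces (5,6) = 4.
Column 6 already has 2, leaving (2,6) = 1.
3 is placed in row 3, so (3,5) = 6.
1 is placed in column 6; hence (6,6) = 5.
Row 3 now contains 6, leaving (3,1) = 2.
2 is placed in row 3; hence (3,4) = 5.
Column 1 now contains 2; hence (1,1) = 1.
Cage e's pair has sum 6, so (2,1) = 5.
Row 2 already has 5; hence (2,3) = 6.
Column 1 now contains 5, so (4,1) = 3.
Row 4 already has 3; hence (4,2) = 5.
5 is placed in row 4, which forces (4,3) = 1.
3 is placed in column 1, so (5,1) = 6.
Column 1 now contains 6, so (6,1) = 4.
Cage h has product 60; hence (1,2) = 3.
Cage h has product 60, so (1,3) = 5.
Row 1 already has 3, leaving (1,5) = 2.
The 4 cells of cage h must have product 60; hence (2,2) = 4.
Cage g has sum 13, leaving (2,4) = 2.
Column 5 already has 2; hence (2,5) = 3.
Cage h has product 60, leaving (3,2) = 1.
Column 3 now contains 1, so (3,3) = 4.
Cage c needs sum 18, leaving (5,2) = 2.
Cage d has sum 9, leaving (5,3) = 3.
The 4 cells of cage d must have sum 9, which forces (5,4) = 1.
Cage c needs sum 18, so (6,2) = 6.
3 is placed in column 3; hence (6,3) = 2.
1 is placed in column 4, so (6,4) = 3.
3 is placed in column 5, which forces (6,5) = 1.
The full grid is 1 3 5 4 2 6 / 5 4 6 2 3 1 / 2 1 4 5 6 3 / 3 5 1 6 4 2 / 6 2 3 1 5 4 / 4 6 2 3 1 5.

3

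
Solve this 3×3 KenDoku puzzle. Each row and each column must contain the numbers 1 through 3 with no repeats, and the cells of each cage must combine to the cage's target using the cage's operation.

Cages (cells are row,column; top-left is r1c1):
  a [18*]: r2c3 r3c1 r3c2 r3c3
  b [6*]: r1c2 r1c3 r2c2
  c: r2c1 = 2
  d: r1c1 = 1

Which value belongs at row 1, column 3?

Cage d is a single given cell, leaving r1c1 = 1.
Cage c is a single given cell, so r2c1 = 2.
Cage a has product 18, which forces r2c3 = 3.
Column 1 now contains 2, so r3c1 = 3.
Cage b has product 6, so r1c2 = 3.
Column 3 already has 3, which forces r1c3 = 2.
3 is placed in row 2, which forces r2c2 = 1.
1 is placed in column 2, leaving r3c2 = 2.
2 is placed in column 3, so r3c3 = 1.
Completed grid: 1 3 2 / 2 1 3 / 3 2 1.

2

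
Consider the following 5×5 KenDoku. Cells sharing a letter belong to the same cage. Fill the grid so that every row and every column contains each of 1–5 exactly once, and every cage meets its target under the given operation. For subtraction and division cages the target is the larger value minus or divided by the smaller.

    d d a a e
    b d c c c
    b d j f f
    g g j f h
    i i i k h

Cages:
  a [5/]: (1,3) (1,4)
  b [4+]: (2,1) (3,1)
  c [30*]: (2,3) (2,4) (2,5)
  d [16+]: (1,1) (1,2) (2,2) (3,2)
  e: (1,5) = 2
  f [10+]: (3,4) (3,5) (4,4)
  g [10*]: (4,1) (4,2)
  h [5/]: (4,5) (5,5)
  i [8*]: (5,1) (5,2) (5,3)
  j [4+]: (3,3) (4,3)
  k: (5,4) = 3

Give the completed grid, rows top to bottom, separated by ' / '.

Cage e is a single given cell, so (1,5) = 2.
Cage k is given, so (5,4) = 3.
The only place for 3 in row 1 is (1,2).
The 4 cells of cage d must have sum 16, which forces (1,1) = 4.
The only place for 1 in row 2 is (2,1).
1 is placed in column 1, leaving (3,1) = 3.
3 is placed in row 3; hence (3,3) = 1.
Column 3 now contains 1, leaving (4,3) = 3.
1 is placed in column 1, which forces (5,1) = 2.
Column 3 now contains 1, which forces (5,3) = 4.
Column 3 now contains 1; hence (1,3) = 5.
Cage a needs two cells with quotient 5, leaving (1,4) = 1.
5 is placed in column 3, so (2,3) = 2.
2 is placed in row 2, so (2,4) = 5.
Cage c has product 30, which forces (2,5) = 3.
Column 1 now contains 2; hence (4,1) = 5.
The two cells of cage g must have product 10, leaving (4,2) = 2.
Column 4 already has 1, leaving (4,4) = 4.
Row 4 now contains 5, leaving (4,5) = 1.
Row 5 already has 4; hence (5,2) = 1.
1 is placed in column 5, leaving (5,5) = 5.
Row 2 already has 5; hence (2,2) = 4.
The 4 cells of cage d must have sum 16, leaving (3,2) = 5.
4 is placed in column 4, so (3,4) = 2.
Column 5 now contains 5, leaving (3,5) = 4.

4 3 5 1 2 / 1 4 2 5 3 / 3 5 1 2 4 / 5 2 3 4 1 / 2 1 4 3 5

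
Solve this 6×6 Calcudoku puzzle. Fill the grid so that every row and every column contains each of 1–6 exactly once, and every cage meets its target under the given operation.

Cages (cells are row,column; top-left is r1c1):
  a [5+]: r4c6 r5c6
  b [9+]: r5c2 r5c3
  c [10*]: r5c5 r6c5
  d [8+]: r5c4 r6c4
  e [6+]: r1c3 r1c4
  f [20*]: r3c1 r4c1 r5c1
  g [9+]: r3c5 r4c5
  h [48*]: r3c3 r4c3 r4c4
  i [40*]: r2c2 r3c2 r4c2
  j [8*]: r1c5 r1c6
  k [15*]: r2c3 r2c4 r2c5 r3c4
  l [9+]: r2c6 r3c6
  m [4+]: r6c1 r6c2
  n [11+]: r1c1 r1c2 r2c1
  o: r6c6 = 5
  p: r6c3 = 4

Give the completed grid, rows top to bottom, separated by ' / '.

6 3 1 5 4 2 / 2 4 5 3 1 6 / 4 5 2 1 6 3 / 5 2 6 4 3 1 / 1 6 3 2 5 4 / 3 1 4 6 2 5

Cage k needs product 15; hence r3c4 = 1.
Cage p is a single given cell, which forces r6c3 = 4.
Cage o is a single given cell, which forces r6c6 = 5.
Cage h has product 48; hence r4c4 = 4.
Cage c needs two cells with product 10, so r5c5 = 5.
5 is placed in row 6; hence r6c5 = 2.
Cage e needs two cells with sum 6, so r1c3 = 1.
4 is placed in column 4, which forces r1c4 = 5.
Column 5 already has 2, so r1c5 = 4.
Cage j's pair has product 8, so r1c6 = 2.
Column 4 now contains 5, so r2c4 = 3.
Row 2 now contains 3, so r2c5 = 1.
Row 2 now contains 3, so r2c6 = 6.
6 is placed in column 6; hence r3c6 = 3.
Column 6 already has 3; hence r4c6 = 1.
The two cells of cage d must have sum 8, leaving r5c4 = 2.
Column 6 already has 3, so r5c6 = 4.
The two cells of cage d must have sum 8, so r6c4 = 6.
Cage n needs sum 11, leaving r2c1 = 2.
Row 2 now contains 3; hence r2c3 = 5.
The 3 cells of cage f must have product 20; hence r3c1 = 4.
3 is placed in row 3, which forces r3c5 = 6.
1 is placed in row 4; hence r4c1 = 5.
Row 4 already has 5, which forces r4c2 = 2.
Row 4 now contains 2, which forces r4c3 = 6.
Cage g needs two cells with sum 9, so r4c5 = 3.
Row 5 already has 4; hence r5c1 = 1.
Column 3 already has 6; hence r5c3 = 3.
Column 1 already has 1, leaving r6c1 = 3.
Row 6 now contains 3, which forces r6c2 = 1.
Column 1 already has 3, so r1c1 = 6.
The 3 cells of cage n must have sum 11, which forces r1c2 = 3.
5 is placed in row 2, so r2c2 = 4.
Column 2 now contains 2; hence r3c2 = 5.
Row 3 now contains 6, leaving r3c3 = 2.
Row 5 now contains 3, leaving r5c2 = 6.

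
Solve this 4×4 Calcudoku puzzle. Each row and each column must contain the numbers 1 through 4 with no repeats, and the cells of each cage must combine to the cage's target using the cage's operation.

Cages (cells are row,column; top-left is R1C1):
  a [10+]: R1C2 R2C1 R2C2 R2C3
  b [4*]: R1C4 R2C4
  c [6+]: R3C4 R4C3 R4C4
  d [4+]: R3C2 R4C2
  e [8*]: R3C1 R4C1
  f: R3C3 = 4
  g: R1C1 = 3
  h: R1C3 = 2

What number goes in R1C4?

1

Cage g is a single given cell, leaving R1C1 = 3.
H is a freebie, leaving R1C3 = 2.
Cage f is a single given cell; hence R3C3 = 4.
Row 3 now contains 4, which forces R3C1 = 2.
Cage e's pair has product 8; hence R4C1 = 4.
The 4 cells of cage a must have sum 10, which forces R1C2 = 4.
Row 1 now contains 4, leaving R1C4 = 1.
Column 1 already has 4, leaving R2C1 = 1.
Cage a needs sum 10, leaving R2C2 = 2.
Cage a needs sum 10, leaving R2C3 = 3.
Column 4 already has 1, leaving R2C4 = 4.
Column 4 already has 1, so R3C4 = 3.
3 is placed in column 3, so R4C3 = 1.
The 3 cells of cage c must have sum 6, which forces R4C4 = 2.
Row 3 now contains 3, so R3C2 = 1.
Row 4 now contains 1, leaving R4C2 = 3.
Filled in: 3 4 2 1 / 1 2 3 4 / 2 1 4 3 / 4 3 1 2.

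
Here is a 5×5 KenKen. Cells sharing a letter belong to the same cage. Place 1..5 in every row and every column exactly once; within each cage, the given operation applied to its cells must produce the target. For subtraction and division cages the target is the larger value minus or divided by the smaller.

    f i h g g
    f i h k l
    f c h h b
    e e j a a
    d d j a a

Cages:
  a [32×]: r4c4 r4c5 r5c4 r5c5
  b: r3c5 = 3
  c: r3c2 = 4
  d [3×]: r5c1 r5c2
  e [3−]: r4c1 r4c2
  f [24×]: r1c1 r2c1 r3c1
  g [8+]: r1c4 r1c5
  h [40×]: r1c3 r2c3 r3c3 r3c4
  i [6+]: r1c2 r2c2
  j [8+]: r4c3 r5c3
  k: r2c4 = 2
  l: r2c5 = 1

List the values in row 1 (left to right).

4 1 2 3 5

Cage k is a single given cell, which forces r2c4 = 2.
Cage l is a single given cell, which forces r2c5 = 1.
C is a freebie, leaving r3c2 = 4.
B is a freebie; hence r3c5 = 3.
Cage i's pair has sum 6, which forces r1c2 = 1.
Cage g's pair has sum 8; hence r1c4 = 3.
Column 5 already has 3, leaving r1c5 = 5.
Column 2 now contains 4, leaving r2c2 = 5.
Row 2 already has 5, leaving r2c3 = 4.
Row 3 already has 3, which forces r3c1 = 2.
Column 2 already has 5, so r4c2 = 2.
2 is placed in row 4, leaving r4c5 = 4.
Column 2 already has 1; hence r5c2 = 3.
3 is placed in row 5, which forces r5c3 = 5.
Column 5 already has 4, so r5c5 = 2.
3 is placed in row 1; hence r1c1 = 4.
4 is placed in column 3, so r1c3 = 2.
4 is placed in row 2; hence r2c1 = 3.
5 is placed in column 3, leaving r3c3 = 1.
Cage h needs product 40, so r3c4 = 5.
Row 4 already has 4, which forces r4c1 = 5.
5 is placed in column 3, leaving r4c3 = 3.
Row 4 already has 4, leaving r4c4 = 1.
3 is placed in row 5, so r5c1 = 1.
The 4 cells of cage a must have product 32, so r5c4 = 4.
The full grid is 4 1 2 3 5 / 3 5 4 2 1 / 2 4 1 5 3 / 5 2 3 1 4 / 1 3 5 4 2.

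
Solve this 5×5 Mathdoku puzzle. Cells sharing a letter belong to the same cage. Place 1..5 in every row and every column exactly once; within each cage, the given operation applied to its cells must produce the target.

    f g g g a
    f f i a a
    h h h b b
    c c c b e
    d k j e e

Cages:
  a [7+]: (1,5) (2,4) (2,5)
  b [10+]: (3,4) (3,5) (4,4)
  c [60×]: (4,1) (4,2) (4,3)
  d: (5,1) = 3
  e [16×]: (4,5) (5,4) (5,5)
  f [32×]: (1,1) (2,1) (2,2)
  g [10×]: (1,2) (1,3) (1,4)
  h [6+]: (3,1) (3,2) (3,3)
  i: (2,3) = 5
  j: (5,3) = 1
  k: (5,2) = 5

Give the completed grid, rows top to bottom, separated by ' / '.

4 1 2 5 3 / 2 4 5 3 1 / 1 2 3 4 5 / 5 3 4 1 2 / 3 5 1 2 4

Cage f needs product 32, which forces (1,1) = 4.
The 3 cells of cage f must have product 32, so (2,1) = 2.
Cage f needs product 32, leaving (2,2) = 4.
Cage i is a single given cell, so (2,3) = 5.
D is a freebie, leaving (5,1) = 3.
K is a freebie, which forces (5,2) = 5.
J is a freebie, leaving (5,3) = 1.
Row 5 already has 1; hence (5,5) = 4.
Cage g has product 10; hence (1,2) = 1.
Column 3 already has 1; hence (1,3) = 2.
Cage g has product 10, which forces (1,4) = 5.
Cage a needs sum 7, so (1,5) = 3.
The 3 cells of cage a must have sum 7, which forces (2,4) = 3.
Cage a has sum 7; hence (2,5) = 1.
Column 1 now contains 3, so (3,1) = 1.
2 is placed in column 3, which forces (3,3) = 3.
Column 1 now contains 3, leaving (4,1) = 5.
5 is placed in column 2, which forces (4,2) = 3.
Cage c needs product 60, so (4,3) = 4.
Column 5 now contains 4, leaving (4,5) = 2.
Row 5 now contains 4; hence (5,4) = 2.
Row 3 already has 3, leaving (3,2) = 2.
Column 4 already has 2; hence (3,4) = 4.
Column 5 now contains 2, leaving (3,5) = 5.
Row 4 already has 2, leaving (4,4) = 1.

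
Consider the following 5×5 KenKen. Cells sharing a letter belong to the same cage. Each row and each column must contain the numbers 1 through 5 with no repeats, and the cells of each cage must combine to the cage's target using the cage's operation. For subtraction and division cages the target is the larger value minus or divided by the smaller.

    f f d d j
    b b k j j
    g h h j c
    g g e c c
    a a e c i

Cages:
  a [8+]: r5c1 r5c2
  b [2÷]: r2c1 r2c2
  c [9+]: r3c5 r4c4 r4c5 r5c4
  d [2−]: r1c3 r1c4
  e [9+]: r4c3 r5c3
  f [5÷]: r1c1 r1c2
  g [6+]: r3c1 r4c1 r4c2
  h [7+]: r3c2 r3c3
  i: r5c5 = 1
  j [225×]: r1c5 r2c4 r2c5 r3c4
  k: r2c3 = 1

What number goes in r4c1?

K is a freebie, which forces r2c3 = 1.
Cage i is a single given cell, leaving r5c5 = 1.
Cage c needs sum 9, leaving r4c4 = 1.
Cage g has sum 6; hence r3c1 = 1.
1 is placed in column 1, leaving r1c1 = 5.
The two cells of cage f must have quotient 5, so r1c2 = 1.
5 is placed in row 1; hence r1c5 = 3.
Column 5 now contains 3, which forces r2c5 = 5.
Column 1 already has 5, so r5c1 = 3.
Row 5 now contains 3; hence r5c2 = 5.
5 is placed in row 5, so r5c3 = 4.
Row 5 now contains 3, leaving r5c4 = 2.
Column 3 now contains 4, which forces r1c3 = 2.
Column 4 already has 2; hence r1c4 = 4.
Row 2 now contains 5, which forces r2c4 = 3.
Cage j needs product 225, which forces r3c4 = 5.
Column 1 already has 3, leaving r4c1 = 2.
Cage g has sum 6; hence r4c2 = 3.
Column 3 now contains 4, which forces r4c3 = 5.
Row 4 now contains 2; hence r4c5 = 4.
Column 1 already has 2, leaving r2c1 = 4.
Cage b needs two cells with quotient 2, so r2c2 = 2.
Cage h needs two cells with sum 7; hence r3c2 = 4.
Row 3 now contains 5; hence r3c3 = 3.
4 is placed in column 5, so r3c5 = 2.
The full grid is 5 1 2 4 3 / 4 2 1 3 5 / 1 4 3 5 2 / 2 3 5 1 4 / 3 5 4 2 1.

2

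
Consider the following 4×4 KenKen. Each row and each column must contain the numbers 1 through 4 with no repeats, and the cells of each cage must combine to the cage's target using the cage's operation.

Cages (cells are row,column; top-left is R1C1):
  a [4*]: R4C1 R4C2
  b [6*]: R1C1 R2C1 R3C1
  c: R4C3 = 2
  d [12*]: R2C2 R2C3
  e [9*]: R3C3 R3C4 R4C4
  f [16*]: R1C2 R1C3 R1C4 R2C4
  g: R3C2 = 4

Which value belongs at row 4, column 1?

Cage f needs product 16, which forces R2C4 = 2.
Cage g is given; hence R3C2 = 4.
Cage e has product 9, leaving R3C3 = 3.
Cage e needs product 9, which forces R3C4 = 1.
4 is placed in column 2, so R4C2 = 1.
C is a freebie; hence R4C3 = 2.
Cage e has product 9, which forces R4C4 = 3.
1 is placed in column 2, so R1C2 = 2.
Cage f needs product 16; hence R1C3 = 1.
1 is placed in column 4, which forces R1C4 = 4.
4 is placed in column 2, which forces R2C2 = 3.
Column 3 now contains 3, leaving R2C3 = 4.
1 is placed in row 3, which forces R3C1 = 2.
Row 4 now contains 1, which forces R4C1 = 4.
Row 1 already has 1; hence R1C1 = 3.
Row 2 now contains 3, leaving R2C1 = 1.
Filled in: 3 2 1 4 / 1 3 4 2 / 2 4 3 1 / 4 1 2 3.

4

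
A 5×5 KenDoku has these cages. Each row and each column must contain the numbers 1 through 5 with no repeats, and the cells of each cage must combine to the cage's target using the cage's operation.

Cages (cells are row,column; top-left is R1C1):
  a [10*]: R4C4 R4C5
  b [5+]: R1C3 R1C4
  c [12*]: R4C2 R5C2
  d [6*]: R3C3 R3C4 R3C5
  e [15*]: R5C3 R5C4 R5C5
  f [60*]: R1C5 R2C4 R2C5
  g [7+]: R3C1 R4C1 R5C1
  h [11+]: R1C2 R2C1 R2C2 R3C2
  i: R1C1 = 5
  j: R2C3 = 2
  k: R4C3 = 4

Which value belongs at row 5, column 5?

I is a freebie, leaving R1C1 = 5.
Cage j is given, which forces R2C3 = 2.
Cage k is a single given cell, leaving R4C3 = 4.
4 is placed in row 4; hence R4C2 = 3.
The two cells of cage c must have product 12, which forces R5C2 = 4.
Cage h has sum 11; hence R2C1 = 3.
The 3 cells of cage g must have sum 7, which forces R3C1 = 4.
Cage f needs product 60, so R1C5 = 3.
3 is placed in row 1; hence R1C3 = 1.
Cage b needs two cells with sum 5, so R1C4 = 4.
4 is placed in column 4, leaving R2C4 = 5.
Row 2 already has 5; hence R2C5 = 4.
Column 3 now contains 1; hence R3C3 = 3.
5 is placed in column 4, so R4C4 = 2.
2 is placed in row 4, which forces R4C5 = 5.
Column 3 already has 3; hence R5C3 = 5.
Column 5 now contains 5; hence R5C5 = 1.
1 is placed in row 1, leaving R1C2 = 2.
Row 2 already has 5; hence R2C2 = 1.
The 4 cells of cage h must have sum 11, so R3C2 = 5.
2 is placed in column 4, so R3C4 = 1.
Column 5 already has 1, which forces R3C5 = 2.
2 is placed in row 4; hence R4C1 = 1.
1 is placed in row 5; hence R5C1 = 2.
1 is placed in row 5; hence R5C4 = 3.
Completed grid: 5 2 1 4 3 / 3 1 2 5 4 / 4 5 3 1 2 / 1 3 4 2 5 / 2 4 5 3 1.

1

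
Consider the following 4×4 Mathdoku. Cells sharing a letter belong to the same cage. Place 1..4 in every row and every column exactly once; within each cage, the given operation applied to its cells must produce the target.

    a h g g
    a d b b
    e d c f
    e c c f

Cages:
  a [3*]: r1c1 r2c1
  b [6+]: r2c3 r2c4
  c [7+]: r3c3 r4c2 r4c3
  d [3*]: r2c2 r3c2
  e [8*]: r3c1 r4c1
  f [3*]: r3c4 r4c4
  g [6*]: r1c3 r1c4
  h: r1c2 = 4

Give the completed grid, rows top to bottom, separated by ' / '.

1 4 3 2 / 3 1 2 4 / 2 3 4 1 / 4 2 1 3

H is a freebie; hence r1c2 = 4.
The only place for 1 in row 1 is r1c1.
Column 1 already has 1, which forces r2c1 = 3.
3 is placed in row 2; hence r2c2 = 1.
1 is placed in column 2, so r3c2 = 3.
Row 3 already has 3, so r3c4 = 1.
Column 2 already has 3, which forces r4c2 = 2.
1 is placed in column 4, so r4c4 = 3.
The two cells of cage g must have product 6, which forces r1c3 = 3.
Column 4 already has 3, so r1c4 = 2.
2 is placed in column 4; hence r2c4 = 4.
The two cells of cage e must have product 8, which forces r3c1 = 2.
The 3 cells of cage c must have sum 7, which forces r3c3 = 4.
Row 4 already has 2, leaving r4c1 = 4.
The 3 cells of cage c must have sum 7, leaving r4c3 = 1.
Row 2 already has 4, which forces r2c3 = 2.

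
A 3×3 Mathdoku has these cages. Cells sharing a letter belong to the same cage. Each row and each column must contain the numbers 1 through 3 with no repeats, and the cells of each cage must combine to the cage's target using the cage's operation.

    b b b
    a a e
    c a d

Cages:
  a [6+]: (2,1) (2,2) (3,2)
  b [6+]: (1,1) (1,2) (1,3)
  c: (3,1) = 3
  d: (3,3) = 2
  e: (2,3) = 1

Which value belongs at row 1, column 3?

3

E is a freebie, leaving (2,3) = 1.
C is a freebie, leaving (3,1) = 3.
Cage d is given, so (3,3) = 2.
2 is placed in column 3, so (1,3) = 3.
3 is placed in column 1, leaving (2,1) = 2.
Cage a needs sum 6, so (2,2) = 3.
2 is placed in row 3, leaving (3,2) = 1.
Column 1 now contains 2, which forces (1,1) = 1.
Column 2 already has 1, leaving (1,2) = 2.
Filled in: 1 2 3 / 2 3 1 / 3 1 2.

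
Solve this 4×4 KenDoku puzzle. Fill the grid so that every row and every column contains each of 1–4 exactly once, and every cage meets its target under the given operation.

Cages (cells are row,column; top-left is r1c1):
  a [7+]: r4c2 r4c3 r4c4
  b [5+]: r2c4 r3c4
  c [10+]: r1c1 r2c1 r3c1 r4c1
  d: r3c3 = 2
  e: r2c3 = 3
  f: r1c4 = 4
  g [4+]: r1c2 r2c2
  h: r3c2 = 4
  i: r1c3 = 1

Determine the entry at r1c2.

3

Cage i is a single given cell; hence r1c3 = 1.
Cage f is given; hence r1c4 = 4.
Cage e is given, leaving r2c3 = 3.
Cage h is a single given cell, so r3c2 = 4.
Cage d is a single given cell, leaving r3c3 = 2.
2 is placed in column 3, leaving r4c3 = 4.
Row 1 now contains 1; hence r1c2 = 3.
Cage c needs sum 10, leaving r2c1 = 4.
3 is placed in row 2, which forces r2c2 = 1.
Cage b needs two cells with sum 5; hence r2c4 = 2.
Cage b's pair has sum 5, which forces r3c4 = 3.
Column 2 now contains 1, leaving r4c2 = 2.
Column 4 now contains 2; hence r4c4 = 1.
3 is placed in row 1, so r1c1 = 2.
Row 3 already has 3; hence r3c1 = 1.
Row 4 already has 1, leaving r4c1 = 3.
The full grid is 2 3 1 4 / 4 1 3 2 / 1 4 2 3 / 3 2 4 1.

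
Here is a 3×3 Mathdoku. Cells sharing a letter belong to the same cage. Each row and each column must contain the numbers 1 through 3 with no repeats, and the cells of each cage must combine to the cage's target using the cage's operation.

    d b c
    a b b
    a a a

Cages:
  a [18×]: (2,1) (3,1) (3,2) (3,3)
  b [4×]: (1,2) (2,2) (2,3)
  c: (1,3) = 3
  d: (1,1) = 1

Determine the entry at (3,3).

Cage d is given, leaving (1,1) = 1.
The 3 cells of cage b must have product 4, leaving (1,2) = 2.
Cage c is a single given cell, which forces (1,3) = 3.
Cage a needs product 18, so (2,1) = 3.
Cage b has product 4; hence (2,2) = 1.
Cage b needs product 4; hence (2,3) = 2.
1 is placed in column 1, leaving (3,1) = 2.
Column 2 already has 1, leaving (3,2) = 3.
Column 3 already has 2; hence (3,3) = 1.
The full grid is 1 2 3 / 3 1 2 / 2 3 1.

1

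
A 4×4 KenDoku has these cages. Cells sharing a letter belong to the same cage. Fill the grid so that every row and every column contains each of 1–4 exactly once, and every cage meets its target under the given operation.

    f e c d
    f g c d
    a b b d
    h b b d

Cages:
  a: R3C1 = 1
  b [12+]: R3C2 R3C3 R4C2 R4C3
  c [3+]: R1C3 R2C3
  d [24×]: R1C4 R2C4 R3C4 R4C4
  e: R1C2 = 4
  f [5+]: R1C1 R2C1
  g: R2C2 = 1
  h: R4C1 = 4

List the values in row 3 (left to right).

E is a freebie; hence R1C2 = 4.
Cage g is given; hence R2C2 = 1.
Row 2 now contains 1, leaving R2C3 = 2.
A is a freebie, leaving R3C1 = 1.
Cage h is a single given cell, which forces R4C1 = 4.
Cage f needs two cells with sum 5, so R1C1 = 2.
Column 3 already has 2, leaving R1C3 = 1.
Row 1 now contains 1, so R1C4 = 3.
Column 1 now contains 4, so R2C1 = 3.
Column 4 already has 3; hence R2C4 = 4.
Cage b has sum 12, so R3C2 = 3.
The 4 cells of cage b must have sum 12, so R3C3 = 4.
4 is placed in column 4, leaving R3C4 = 2.
Cage b needs sum 12, so R4C2 = 2.
The 4 cells of cage b must have sum 12, so R4C3 = 3.
Column 4 already has 2, which forces R4C4 = 1.
The full grid is 2 4 1 3 / 3 1 2 4 / 1 3 4 2 / 4 2 3 1.

1 3 4 2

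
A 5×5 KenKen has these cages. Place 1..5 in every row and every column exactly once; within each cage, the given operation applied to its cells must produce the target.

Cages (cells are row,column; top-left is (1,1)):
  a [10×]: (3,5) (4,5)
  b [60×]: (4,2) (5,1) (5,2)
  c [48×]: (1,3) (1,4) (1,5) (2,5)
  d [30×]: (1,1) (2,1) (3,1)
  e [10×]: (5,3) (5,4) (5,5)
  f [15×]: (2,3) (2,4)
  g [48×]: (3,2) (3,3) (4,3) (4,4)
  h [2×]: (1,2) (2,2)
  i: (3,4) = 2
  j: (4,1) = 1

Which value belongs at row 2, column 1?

I is a freebie, which forces (3,4) = 2.
Row 3 now contains 2, which forces (3,5) = 5.
J is a freebie, which forces (4,1) = 1.
Column 5 already has 5, which forces (4,5) = 2.
2 is placed in column 5; hence (5,5) = 1.
The 4 cells of cage c must have product 48, leaving (1,5) = 3.
2 is placed in column 5, which forces (2,5) = 4.
5 is placed in row 3, so (3,1) = 3.
Cage e has product 10, so (5,3) = 2.
Row 5 now contains 1, so (5,4) = 5.
Cage f needs two cells with product 15, so (2,3) = 5.
Column 4 already has 5, leaving (2,4) = 3.
Cage b needs product 60, which forces (4,2) = 5.
Column 4 now contains 3, leaving (4,4) = 4.
5 is placed in row 5, which forces (5,1) = 4.
Cage b needs product 60, leaving (5,2) = 3.
The 3 cells of cage d must have product 30, so (1,1) = 5.
Cage c needs product 48, so (1,3) = 4.
Column 4 already has 4, so (1,4) = 1.
Row 2 already has 5, leaving (2,1) = 2.
2 is placed in row 2, leaving (2,2) = 1.
1 is placed in column 2, leaving (3,2) = 4.
Column 3 already has 4, so (3,3) = 1.
Row 4 already has 4, which forces (4,3) = 3.
Row 1 already has 1; hence (1,2) = 2.
Completed grid: 5 2 4 1 3 / 2 1 5 3 4 / 3 4 1 2 5 / 1 5 3 4 2 / 4 3 2 5 1.

2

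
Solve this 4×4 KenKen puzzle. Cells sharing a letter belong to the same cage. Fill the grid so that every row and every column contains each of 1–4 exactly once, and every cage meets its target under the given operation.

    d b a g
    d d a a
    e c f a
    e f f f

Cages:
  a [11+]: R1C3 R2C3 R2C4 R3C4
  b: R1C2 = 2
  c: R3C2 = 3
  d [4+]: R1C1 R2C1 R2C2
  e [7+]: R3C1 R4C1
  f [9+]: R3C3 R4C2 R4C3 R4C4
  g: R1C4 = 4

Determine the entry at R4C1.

3

Cage d needs sum 4, leaving R1C1 = 1.
Cage b is a single given cell, so R1C2 = 2.
Cage g is a single given cell; hence R1C4 = 4.
The 3 cells of cage d must have sum 4, which forces R2C1 = 2.
The 3 cells of cage d must have sum 4; hence R2C2 = 1.
Row 2 now contains 1, which forces R2C4 = 3.
Cage c is given; hence R3C2 = 3.
Column 2 now contains 3, so R4C2 = 4.
4 is placed in row 1, so R1C3 = 3.
3 is placed in row 2, which forces R2C3 = 4.
Row 3 already has 3, leaving R3C1 = 4.
Cage a has sum 11, so R3C4 = 1.
Row 4 already has 4, leaving R4C1 = 3.
3 is placed in column 3, leaving R4C3 = 1.
Column 4 already has 1; hence R4C4 = 2.
Row 3 now contains 1, which forces R3C3 = 2.
Filled in: 1 2 3 4 / 2 1 4 3 / 4 3 2 1 / 3 4 1 2.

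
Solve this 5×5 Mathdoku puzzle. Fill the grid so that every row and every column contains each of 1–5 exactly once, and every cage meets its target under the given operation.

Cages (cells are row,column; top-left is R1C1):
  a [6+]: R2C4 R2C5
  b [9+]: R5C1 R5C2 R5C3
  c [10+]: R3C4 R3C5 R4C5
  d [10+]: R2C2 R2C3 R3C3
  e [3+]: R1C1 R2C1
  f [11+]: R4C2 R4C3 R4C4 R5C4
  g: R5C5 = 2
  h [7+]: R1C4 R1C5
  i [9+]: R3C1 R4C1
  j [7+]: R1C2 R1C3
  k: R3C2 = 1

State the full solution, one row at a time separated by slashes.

Cage k is given, which forces R3C2 = 1.
Cage g is a single given cell, leaving R5C5 = 2.
In row 1, 1 can only go at R1C1, so R1C1 = 1.
1 is placed in column 1; hence R2C1 = 2.
Cage b needs sum 9; hence R5C3 = 1.
Cage f has sum 11, leaving R4C4 = 1.
Column 4 already has 1, which forces R2C4 = 5.
The two cells of cage a must have sum 6, so R2C5 = 1.
Row 2 already has 5; hence R2C2 = 3.
Cage d needs sum 10, which forces R2C3 = 4.
Cage d needs sum 10, leaving R3C3 = 3.
3 is placed in row 3, which forces R3C4 = 2.
Column 2 now contains 3, leaving R5C2 = 5.
Cage j needs two cells with sum 7, so R1C2 = 2.
Cage j needs two cells with sum 7, so R1C3 = 5.
Cage c has sum 10, so R3C5 = 5.
Column 2 now contains 2, which forces R4C2 = 4.
Column 3 now contains 5, leaving R4C3 = 2.
The 3 cells of cage c must have sum 10; hence R4C5 = 3.
Row 5 already has 5, leaving R5C1 = 3.
3 is placed in row 5, so R5C4 = 4.
Column 4 already has 4, which forces R1C4 = 3.
Column 5 now contains 3, so R1C5 = 4.
5 is placed in row 3; hence R3C1 = 4.
4 is placed in row 4, so R4C1 = 5.

1 2 5 3 4 / 2 3 4 5 1 / 4 1 3 2 5 / 5 4 2 1 3 / 3 5 1 4 2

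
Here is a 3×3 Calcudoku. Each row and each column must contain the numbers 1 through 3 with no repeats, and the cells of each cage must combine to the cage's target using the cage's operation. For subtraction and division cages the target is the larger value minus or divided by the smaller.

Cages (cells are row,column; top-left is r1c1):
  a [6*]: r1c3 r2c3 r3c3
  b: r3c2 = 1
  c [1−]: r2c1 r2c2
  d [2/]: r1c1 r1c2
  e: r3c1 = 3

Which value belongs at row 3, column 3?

2

E is a freebie; hence r3c1 = 3.
B is a freebie; hence r3c2 = 1.
1 is placed in row 3, leaving r3c3 = 2.
The two cells of cage d must have quotient 2, leaving r1c1 = 1.
1 is placed in column 2; hence r1c2 = 2.
Row 1 now contains 1, so r1c3 = 3.
Column 1 now contains 1, leaving r2c1 = 2.
2 is placed in column 2; hence r2c2 = 3.
Column 3 now contains 3, so r2c3 = 1.
Completed grid: 1 2 3 / 2 3 1 / 3 1 2.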